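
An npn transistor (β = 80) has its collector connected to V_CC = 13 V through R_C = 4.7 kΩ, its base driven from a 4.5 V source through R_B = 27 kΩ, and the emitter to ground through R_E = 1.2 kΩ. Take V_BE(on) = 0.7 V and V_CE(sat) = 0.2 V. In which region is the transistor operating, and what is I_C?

Assume active: I_B = (4.5 − 0.7)/(27 + 81×1.2) = 0.0306 mA, I_C = β·I_B = 2.45 mA.
Then V_CE = 13 − 2.45×4.7 − 2.48×1.2 = -1.48 V < 0.2 V — the active assumption fails.
Re-solve with V_CE = 0.2 V. KCL at the emitter: V_E/R_E = (V_BB−0.7−V_E)/R_B + (V_CC−0.2−V_E)/R_C, giving V_E = 2.64 V.
I_C = (V_CC − 0.2 − V_E)/R_C = (12.8 − 2.64)/4.7 = 2.16 mA.
Check: I_B = (3.8 − 2.64)/27 = 0.0428 mA, and β·I_B = 3.42 mA > I_C, confirming saturation.

saturation; I_C ≈ 2.2 mA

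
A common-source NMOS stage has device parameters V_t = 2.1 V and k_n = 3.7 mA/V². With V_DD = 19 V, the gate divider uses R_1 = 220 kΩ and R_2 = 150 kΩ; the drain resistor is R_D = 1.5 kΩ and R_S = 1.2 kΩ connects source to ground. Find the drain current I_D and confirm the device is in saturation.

I_D ≈ 3.5 mA

V_G = V_DD·R_2/(R_1+R_2) = 19×150/370 = 7.7 V.
Assume saturation: I_D = (k_n/2)(V_GS − V_t)² with V_GS = V_G − I_D·R_S = 7.7 − 1.2·I_D.
Substituting gives 2.66·I_D² − 25.9·I_D + 58.1 = 0, with roots I_D = 3.52 or 6.19 mA.
The root I_D = 6.19 mA gives V_GS = 0.27 V ≤ V_t, so take I_D = 3.52 mA.
Then V_GS = 3.48 V and V_DS = V_DD − I_D(R_D+R_S) = 19 − 3.52×2.7 = 9.5 V.
Saturation requires V_DS ≥ V_GS − V_t = 1.38 V; 9.5 ≥ 1.38 ✓.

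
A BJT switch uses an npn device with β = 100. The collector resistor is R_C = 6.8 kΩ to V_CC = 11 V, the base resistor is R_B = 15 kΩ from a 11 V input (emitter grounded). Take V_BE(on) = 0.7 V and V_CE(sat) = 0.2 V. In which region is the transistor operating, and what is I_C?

Assume active: I_B = (11 − 0.7)/15 = 0.687 mA, giving I_C = β·I_B = 68.7 mA.
But then V_CE = 11 − 68.7×6.8 = -456 V < V_CE(sat) = 0.2 V — impossible in the active region.
So the transistor is saturated. With V_CE = 0.2 V, I_C = (V_CC − 0.2)/R_C = 10.8/6.8 = 1.59 mA.
Check: β·I_B = 68.7 mA > I_C = 1.59 mA, confirming saturation.

saturation; I_C ≈ 1.6 mA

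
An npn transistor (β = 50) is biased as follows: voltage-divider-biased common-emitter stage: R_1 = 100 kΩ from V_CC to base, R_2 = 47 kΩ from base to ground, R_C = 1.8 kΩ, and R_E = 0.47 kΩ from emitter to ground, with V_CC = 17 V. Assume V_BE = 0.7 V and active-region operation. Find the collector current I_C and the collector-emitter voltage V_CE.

Thevenize the base divider: V_Th = V_CC·R_2/(R_1+R_2) = 17×47/147 = 5.44 V, R_Th = R_1‖R_2 = 32 kΩ.
Base-emitter loop: V_Th = I_B·R_Th + V_BE + (β+1)I_B·R_E, so I_B = (5.44 − 0.7) / (32 + 51×0.47) = 0.0846 mA.
I_C = β·I_B = 50×0.0846 = 4.23 mA, and I_E = (β+1)I_B = 4.32 mA.
V_CE = V_CC − I_C·R_C − I_E·R_E = 17 − 4.23×1.8 − 4.32×0.47 = 7.35 V.
V_CE = 7.35 V > 0.2 V confirms active-region operation.

I_C ≈ 4.2 mA, V_CE ≈ 7.4 V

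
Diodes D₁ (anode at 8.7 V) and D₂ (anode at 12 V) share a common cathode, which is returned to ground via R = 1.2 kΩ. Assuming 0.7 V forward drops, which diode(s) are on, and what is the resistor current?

Assume both conduct. Then node N would need to be at both 8.7−0.7 = 8 V and 12−0.7 = 11.3 V, which is impossible.
Assume only D₂ conducts: V_N = 12 − 0.7 = 11.3 V, so I_R = 11.3/1.2 = 9.42 mA.
Check D₁: its anode-to-cathode voltage is 8.7 − 11.3 = -2.6 V < 0.7 V, so it is off. The assumption is consistent.

Only D₂ conducts; I_R ≈ 9.4 mA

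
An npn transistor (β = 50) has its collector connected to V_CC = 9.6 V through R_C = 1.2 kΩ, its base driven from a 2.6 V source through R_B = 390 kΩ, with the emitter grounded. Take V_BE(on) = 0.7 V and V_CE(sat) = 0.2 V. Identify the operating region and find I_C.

active; I_C ≈ 0.24 mA

Assume active. Base-emitter loop: I_B = (V_BB − V_BE)/R_B = (2.6 − 0.7)/390 = 0.00487 mA.
I_C = β·I_B = 50×0.00487 = 0.244 mA.
V_CE = V_CC − I_C·R_C = 9.6 − 0.244×1.2 = 9.31 V > V_CE(sat), so the active-region assumption holds.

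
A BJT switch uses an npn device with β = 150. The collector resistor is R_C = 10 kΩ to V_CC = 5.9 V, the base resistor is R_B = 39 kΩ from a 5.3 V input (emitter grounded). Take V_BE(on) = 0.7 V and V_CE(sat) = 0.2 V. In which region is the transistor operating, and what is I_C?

saturation; I_C ≈ 0.57 mA

Assume active: I_B = (5.3 − 0.7)/39 = 0.118 mA, giving I_C = β·I_B = 17.7 mA.
But then V_CE = 5.9 − 17.7×10 = -171 V < V_CE(sat) = 0.2 V — impossible in the active region.
So the transistor is saturated. With V_CE = 0.2 V, I_C = (V_CC − 0.2)/R_C = 5.7/10 = 0.57 mA.
Check: β·I_B = 17.7 mA > I_C = 0.57 mA, confirming saturation.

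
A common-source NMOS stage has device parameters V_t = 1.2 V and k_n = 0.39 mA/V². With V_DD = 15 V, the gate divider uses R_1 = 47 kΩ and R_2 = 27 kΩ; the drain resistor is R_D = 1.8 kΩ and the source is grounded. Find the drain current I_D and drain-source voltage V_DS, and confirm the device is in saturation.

V_G = V_DD·R_2/(R_1+R_2) = 15×27/74 = 5.47 V. With the source grounded, V_GS = V_G = 5.47 V.
Assume saturation: I_D = (k_n/2)(V_GS − V_t)² = (0.39/2)×(5.47 − 1.2)² = 0.195×4.27² = 3.56 mA.
V_DS = V_DD − I_D·R_D = 15 − 3.56×1.8 = 8.59 V.
Saturation requires V_DS ≥ V_GS − V_t = 4.27 V; 8.59 ≥ 4.27 ✓.

I_D ≈ 3.6 mA, V_DS ≈ 8.6 V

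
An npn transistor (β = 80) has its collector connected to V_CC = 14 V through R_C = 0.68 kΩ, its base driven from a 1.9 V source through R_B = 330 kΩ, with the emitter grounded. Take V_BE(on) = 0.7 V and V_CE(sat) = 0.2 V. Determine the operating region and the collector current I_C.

active; I_C ≈ 0.29 mA

Assume active. Base-emitter loop: I_B = (V_BB − V_BE)/R_B = (1.9 − 0.7)/330 = 0.00364 mA.
I_C = β·I_B = 80×0.00364 = 0.291 mA.
V_CE = V_CC − I_C·R_C = 14 − 0.291×0.68 = 13.8 V > V_CE(sat), so the active-region assumption holds.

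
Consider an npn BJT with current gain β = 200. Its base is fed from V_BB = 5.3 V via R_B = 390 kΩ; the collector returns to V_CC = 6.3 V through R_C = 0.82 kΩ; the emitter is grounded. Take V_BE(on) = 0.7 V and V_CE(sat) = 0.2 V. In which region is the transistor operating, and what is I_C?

Assume active. Base-emitter loop: I_B = (V_BB − V_BE)/R_B = (5.3 − 0.7)/390 = 0.0118 mA.
I_C = β·I_B = 200×0.0118 = 2.36 mA.
V_CE = V_CC − I_C·R_C = 6.3 − 2.36×0.82 = 4.37 V > V_CE(sat), so the active-region assumption holds.

active; I_C ≈ 2.4 mA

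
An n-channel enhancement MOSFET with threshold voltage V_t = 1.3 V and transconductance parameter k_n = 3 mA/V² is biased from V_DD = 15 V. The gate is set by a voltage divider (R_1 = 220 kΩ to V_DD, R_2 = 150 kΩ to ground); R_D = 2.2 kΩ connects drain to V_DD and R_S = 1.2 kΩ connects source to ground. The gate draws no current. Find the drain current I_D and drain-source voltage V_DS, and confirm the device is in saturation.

V_G = V_DD·R_2/(R_1+R_2) = 15×150/370 = 6.08 V.
Assume saturation: I_D = (k_n/2)(V_GS − V_t)² with V_GS = V_G − I_D·R_S = 6.08 − 1.2·I_D.
Substituting gives 2.16·I_D² − 18.2·I_D + 34.3 = 0, with roots I_D = 2.84 or 5.59 mA.
The root I_D = 5.59 mA gives V_GS = -0.631 V ≤ V_t, so take I_D = 2.84 mA.
Then V_GS = 2.68 V and V_DS = V_DD − I_D(R_D+R_S) = 15 − 2.84×3.4 = 5.35 V.
Saturation requires V_DS ≥ V_GS − V_t = 1.38 V; 5.35 ≥ 1.38 ✓.

I_D ≈ 2.8 mA, V_DS ≈ 5.4 V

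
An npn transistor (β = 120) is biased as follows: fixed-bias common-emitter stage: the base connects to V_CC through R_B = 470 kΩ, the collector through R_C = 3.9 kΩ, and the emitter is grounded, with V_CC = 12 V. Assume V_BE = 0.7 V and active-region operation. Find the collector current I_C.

I_C ≈ 2.9 mA

Base loop: V_CC = I_B·R_B + V_BE, so I_B = (12 − 0.7)/470 kΩ = 0.024 mA.
In the active region I_C = β·I_B = 120 × 0.024 = 2.89 mA.
Collector loop: V_CE = V_CC − I_C·R_C = 12 − 2.89×3.9 = 0.748 V.
Since V_CE = 0.748 V > V_CE(sat) ≈ 0.2 V, the transistor is in the active region as assumed.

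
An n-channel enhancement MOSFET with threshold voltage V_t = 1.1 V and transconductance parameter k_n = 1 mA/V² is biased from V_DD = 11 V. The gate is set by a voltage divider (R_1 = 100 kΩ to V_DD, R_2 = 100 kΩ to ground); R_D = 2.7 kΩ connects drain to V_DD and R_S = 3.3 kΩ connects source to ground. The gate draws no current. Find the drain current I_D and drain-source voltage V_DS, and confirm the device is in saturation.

V_G = V_DD·R_2/(R_1+R_2) = 11×100/200 = 5.5 V.
Assume saturation: I_D = (k_n/2)(V_GS − V_t)² with V_GS = V_G − I_D·R_S = 5.5 − 3.3·I_D.
Substituting gives 5.44·I_D² − 15.5·I_D + 9.68 = 0, with roots I_D = 0.922 or 1.93 mA.
The root I_D = 1.93 mA gives V_GS = -0.864 V ≤ V_t, so take I_D = 0.922 mA.
Then V_GS = 2.46 V and V_DS = V_DD − I_D(R_D+R_S) = 11 − 0.922×6 = 5.47 V.
Saturation requires V_DS ≥ V_GS − V_t = 1.36 V; 5.47 ≥ 1.36 ✓.

I_D ≈ 0.92 mA, V_DS ≈ 5.5 V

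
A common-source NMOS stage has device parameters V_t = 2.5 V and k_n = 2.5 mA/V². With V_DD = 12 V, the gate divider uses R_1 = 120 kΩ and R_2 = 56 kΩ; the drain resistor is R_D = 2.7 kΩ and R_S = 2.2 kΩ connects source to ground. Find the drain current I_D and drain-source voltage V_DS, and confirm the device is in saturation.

V_G = V_DD·R_2/(R_1+R_2) = 12×56/176 = 3.82 V.
Assume saturation: I_D = (k_n/2)(V_GS − V_t)² with V_GS = V_G − I_D·R_S = 3.82 − 2.2·I_D.
Substituting gives 6.05·I_D² − 8.25·I_D + 2.17 = 0, with roots I_D = 0.356 or 1.01 mA.
The root I_D = 1.01 mA gives V_GS = 1.6 V ≤ V_t, so take I_D = 0.356 mA.
Then V_GS = 3.03 V and V_DS = V_DD − I_D(R_D+R_S) = 12 − 0.356×4.9 = 10.3 V.
Saturation requires V_DS ≥ V_GS − V_t = 0.534 V; 10.3 ≥ 0.534 ✓.

I_D ≈ 0.36 mA, V_DS ≈ 10 V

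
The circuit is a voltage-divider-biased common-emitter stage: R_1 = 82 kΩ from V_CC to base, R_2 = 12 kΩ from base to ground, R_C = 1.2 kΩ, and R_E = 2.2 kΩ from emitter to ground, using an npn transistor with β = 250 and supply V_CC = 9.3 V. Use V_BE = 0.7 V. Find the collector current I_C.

I_C ≈ 0.22 mA

Thevenize the base divider: V_Th = V_CC·R_2/(R_1+R_2) = 9.3×12/94 = 1.19 V, R_Th = R_1‖R_2 = 10.5 kΩ.
Base-emitter loop: V_Th = I_B·R_Th + V_BE + (β+1)I_B·R_E, so I_B = (1.19 − 0.7) / (10.5 + 251×2.2) = 0.000866 mA.
I_C = β·I_B = 250×0.000866 = 0.216 mA, and I_E = (β+1)I_B = 0.217 mA.
V_CE = V_CC − I_C·R_C − I_E·R_E = 9.3 − 0.216×1.2 − 0.217×2.2 = 8.56 V.
V_CE = 8.56 V > 0.2 V confirms active-region operation.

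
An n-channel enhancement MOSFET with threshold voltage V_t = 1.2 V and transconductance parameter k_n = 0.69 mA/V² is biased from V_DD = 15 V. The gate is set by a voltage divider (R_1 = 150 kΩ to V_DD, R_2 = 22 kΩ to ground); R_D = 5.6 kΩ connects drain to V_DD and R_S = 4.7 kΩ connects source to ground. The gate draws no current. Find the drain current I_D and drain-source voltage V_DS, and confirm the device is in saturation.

V_G = V_DD·R_2/(R_1+R_2) = 15×22/172 = 1.92 V.
Assume saturation: I_D = (k_n/2)(V_GS − V_t)² with V_GS = V_G − I_D·R_S = 1.92 − 4.7·I_D.
Substituting gives 7.62·I_D² − 3.33·I_D + 0.178 = 0, with roots I_D = 0.0624 or 0.375 mA.
The root I_D = 0.375 mA gives V_GS = 0.158 V ≤ V_t, so take I_D = 0.0624 mA.
Then V_GS = 1.63 V and V_DS = V_DD − I_D(R_D+R_S) = 15 − 0.0624×10.3 = 14.4 V.
Saturation requires V_DS ≥ V_GS − V_t = 0.425 V; 14.4 ≥ 0.425 ✓.

I_D ≈ 0.062 mA, V_DS ≈ 14 V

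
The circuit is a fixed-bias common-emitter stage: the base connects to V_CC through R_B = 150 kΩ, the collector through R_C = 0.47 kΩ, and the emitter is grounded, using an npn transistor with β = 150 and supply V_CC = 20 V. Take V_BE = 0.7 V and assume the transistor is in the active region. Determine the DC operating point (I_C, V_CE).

Base loop: V_CC = I_B·R_B + V_BE, so I_B = (20 − 0.7)/150 kΩ = 0.129 mA.
In the active region I_C = β·I_B = 150 × 0.129 = 19.3 mA.
Collector loop: V_CE = V_CC − I_C·R_C = 20 − 19.3×0.47 = 10.9 V.
Since V_CE = 10.9 V > V_CE(sat) ≈ 0.2 V, the transistor is in the active region as assumed.

I_C ≈ 19 mA, V_CE ≈ 11 V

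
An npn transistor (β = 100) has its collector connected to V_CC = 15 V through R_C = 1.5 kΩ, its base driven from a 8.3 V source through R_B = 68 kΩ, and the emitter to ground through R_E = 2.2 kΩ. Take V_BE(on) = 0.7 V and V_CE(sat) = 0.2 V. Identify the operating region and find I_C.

Assume active. Base-emitter loop: I_B = (V_BB − V_BE)/(R_B + (β+1)R_E) = (8.3 − 0.7)/(68 + 101×2.2) = 0.0262 mA.
I_C = β·I_B = 100×0.0262 = 2.62 mA.
V_CE = V_CC − I_C·R_C − I_E·R_E = 15 − 2.62×1.5 − 2.65×2.2 = 5.25 V > V_CE(sat), so the active-region assumption holds.

active; I_C ≈ 2.6 mA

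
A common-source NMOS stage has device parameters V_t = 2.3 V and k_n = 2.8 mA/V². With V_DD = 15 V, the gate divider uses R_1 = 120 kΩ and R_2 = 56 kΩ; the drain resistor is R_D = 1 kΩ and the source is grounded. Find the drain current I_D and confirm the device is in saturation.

I_D ≈ 8.6 mA

V_G = V_DD·R_2/(R_1+R_2) = 15×56/176 = 4.77 V. With the source grounded, V_GS = V_G = 4.77 V.
Assume saturation: I_D = (k_n/2)(V_GS − V_t)² = (2.8/2)×(4.77 − 2.3)² = 1.4×2.47² = 8.56 mA.
V_DS = V_DD − I_D·R_D = 15 − 8.56×1 = 6.44 V.
Saturation requires V_DS ≥ V_GS − V_t = 2.47 V; 6.44 ≥ 2.47 ✓.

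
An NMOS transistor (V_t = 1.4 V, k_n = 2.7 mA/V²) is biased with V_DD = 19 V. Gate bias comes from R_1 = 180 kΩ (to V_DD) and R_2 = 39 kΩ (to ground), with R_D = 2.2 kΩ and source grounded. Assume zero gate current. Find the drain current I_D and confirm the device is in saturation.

I_D ≈ 5.3 mA

V_G = V_DD·R_2/(R_1+R_2) = 19×39/219 = 3.38 V. With the source grounded, V_GS = V_G = 3.38 V.
Assume saturation: I_D = (k_n/2)(V_GS − V_t)² = (2.7/2)×(3.38 − 1.4)² = 1.35×1.98² = 5.31 mA.
V_DS = V_DD − I_D·R_D = 19 − 5.31×2.2 = 7.31 V.
Saturation requires V_DS ≥ V_GS − V_t = 1.98 V; 7.31 ≥ 1.98 ✓.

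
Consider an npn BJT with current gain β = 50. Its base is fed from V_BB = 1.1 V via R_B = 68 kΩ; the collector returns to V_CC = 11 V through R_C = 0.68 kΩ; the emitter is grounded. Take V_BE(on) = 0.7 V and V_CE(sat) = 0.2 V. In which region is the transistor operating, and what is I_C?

Assume active. Base-emitter loop: I_B = (V_BB − V_BE)/R_B = (1.1 − 0.7)/68 = 0.00588 mA.
I_C = β·I_B = 50×0.00588 = 0.294 mA.
V_CE = V_CC − I_C·R_C = 11 − 0.294×0.68 = 10.8 V > V_CE(sat), so the active-region assumption holds.

active; I_C ≈ 0.29 mA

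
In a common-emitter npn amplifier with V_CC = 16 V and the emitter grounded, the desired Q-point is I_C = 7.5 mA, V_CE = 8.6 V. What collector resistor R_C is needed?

R_C ≈ 0.99 kΩ

Collector loop: V_CC = I_C·R_C + V_CE.
R_C = (V_CC − V_CE)/I_C = (16 − 8.6)/7.5 = 0.987 kΩ.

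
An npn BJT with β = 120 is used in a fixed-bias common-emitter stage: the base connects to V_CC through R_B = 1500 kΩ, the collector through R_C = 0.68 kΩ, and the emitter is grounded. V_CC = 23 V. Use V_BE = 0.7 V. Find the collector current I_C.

I_C ≈ 1.8 mA

Base loop: V_CC = I_B·R_B + V_BE, so I_B = (23 − 0.7)/1500 kΩ = 0.0149 mA.
In the active region I_C = β·I_B = 120 × 0.0149 = 1.78 mA.
Collector loop: V_CE = V_CC − I_C·R_C = 23 − 1.78×0.68 = 21.8 V.
Since V_CE = 21.8 V > V_CE(sat) ≈ 0.2 V, the transistor is in the active region as assumed.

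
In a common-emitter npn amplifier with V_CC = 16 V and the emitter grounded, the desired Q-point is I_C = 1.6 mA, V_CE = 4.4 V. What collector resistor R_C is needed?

Collector loop: V_CC = I_C·R_C + V_CE.
R_C = (V_CC − V_CE)/I_C = (16 − 4.4)/1.6 = 7.25 kΩ.

R_C ≈ 7.2 kΩ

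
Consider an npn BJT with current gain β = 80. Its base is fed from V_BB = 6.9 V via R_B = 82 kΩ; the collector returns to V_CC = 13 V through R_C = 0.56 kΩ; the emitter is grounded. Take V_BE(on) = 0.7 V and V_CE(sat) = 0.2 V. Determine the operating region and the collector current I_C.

Assume active. Base-emitter loop: I_B = (V_BB − V_BE)/R_B = (6.9 − 0.7)/82 = 0.0756 mA.
I_C = β·I_B = 80×0.0756 = 6.05 mA.
V_CE = V_CC − I_C·R_C = 13 − 6.05×0.56 = 9.61 V > V_CE(sat), so the active-region assumption holds.

active; I_C ≈ 6 mA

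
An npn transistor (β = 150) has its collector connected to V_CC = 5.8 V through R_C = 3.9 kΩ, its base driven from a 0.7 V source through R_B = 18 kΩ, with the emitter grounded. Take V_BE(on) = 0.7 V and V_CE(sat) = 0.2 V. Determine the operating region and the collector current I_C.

V_BB = 0.7 V ≤ V_BE(on) = 0.7 V, so the base-emitter junction is not forward biased.
The transistor is in cutoff: I_B = I_C = 0.

cutoff; I_C ≈ 0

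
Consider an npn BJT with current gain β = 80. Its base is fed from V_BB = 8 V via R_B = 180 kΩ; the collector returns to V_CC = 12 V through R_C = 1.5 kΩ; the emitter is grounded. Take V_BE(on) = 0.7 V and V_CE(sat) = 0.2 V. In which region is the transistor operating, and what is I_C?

Assume active. Base-emitter loop: I_B = (V_BB − V_BE)/R_B = (8 − 0.7)/180 = 0.0406 mA.
I_C = β·I_B = 80×0.0406 = 3.24 mA.
V_CE = V_CC − I_C·R_C = 12 − 3.24×1.5 = 7.13 V > V_CE(sat), so the active-region assumption holds.

active; I_C ≈ 3.2 mA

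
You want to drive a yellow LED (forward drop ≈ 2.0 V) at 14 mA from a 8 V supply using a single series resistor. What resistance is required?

R ≈ 0.43 kΩ

The resistor drops V_S − V_D = 8 − 2.0 = 6 V at 14 mA.
R = 6 V / 14 mA = 0.429 kΩ.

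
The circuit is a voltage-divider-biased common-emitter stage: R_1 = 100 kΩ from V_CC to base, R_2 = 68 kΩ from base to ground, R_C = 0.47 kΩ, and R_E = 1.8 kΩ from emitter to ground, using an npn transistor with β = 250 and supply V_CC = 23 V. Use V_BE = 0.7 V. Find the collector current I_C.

I_C ≈ 4.4 mA

Thevenize the base divider: V_Th = V_CC·R_2/(R_1+R_2) = 23×68/168 = 9.31 V, R_Th = R_1‖R_2 = 40.5 kΩ.
Base-emitter loop: V_Th = I_B·R_Th + V_BE + (β+1)I_B·R_E, so I_B = (9.31 − 0.7) / (40.5 + 251×1.8) = 0.0175 mA.
I_C = β·I_B = 250×0.0175 = 4.37 mA, and I_E = (β+1)I_B = 4.39 mA.
V_CE = V_CC − I_C·R_C − I_E·R_E = 23 − 4.37×0.47 − 4.39×1.8 = 13 V.
V_CE = 13 V > 0.2 V confirms active-region operation.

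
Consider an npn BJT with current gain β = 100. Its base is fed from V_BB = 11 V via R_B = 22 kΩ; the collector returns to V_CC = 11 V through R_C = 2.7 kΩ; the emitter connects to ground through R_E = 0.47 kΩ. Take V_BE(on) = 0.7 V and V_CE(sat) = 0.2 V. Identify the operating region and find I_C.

saturation; I_C ≈ 3.3 mA

Assume active: I_B = (11 − 0.7)/(22 + 101×0.47) = 0.148 mA, I_C = β·I_B = 14.8 mA.
Then V_CE = 11 − 14.8×2.7 − 15×0.47 = -36.1 V < 0.2 V — the active assumption fails.
Re-solve with V_CE = 0.2 V. KCL at the emitter: V_E/R_E = (V_BB−0.7−V_E)/R_B + (V_CC−0.2−V_E)/R_C, giving V_E = 1.76 V.
I_C = (V_CC − 0.2 − V_E)/R_C = (10.8 − 1.76)/2.7 = 3.35 mA.
Check: I_B = (10.3 − 1.76)/22 = 0.388 mA, and β·I_B = 38.8 mA > I_C, confirming saturation.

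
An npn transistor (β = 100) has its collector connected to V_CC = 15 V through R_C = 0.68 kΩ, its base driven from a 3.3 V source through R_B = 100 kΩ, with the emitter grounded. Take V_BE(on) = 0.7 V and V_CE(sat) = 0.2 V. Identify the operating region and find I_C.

active; I_C ≈ 2.6 mA

Assume active. Base-emitter loop: I_B = (V_BB − V_BE)/R_B = (3.3 − 0.7)/100 = 0.026 mA.
I_C = β·I_B = 100×0.026 = 2.6 mA.
V_CE = V_CC − I_C·R_C = 15 − 2.6×0.68 = 13.2 V > V_CE(sat), so the active-region assumption holds.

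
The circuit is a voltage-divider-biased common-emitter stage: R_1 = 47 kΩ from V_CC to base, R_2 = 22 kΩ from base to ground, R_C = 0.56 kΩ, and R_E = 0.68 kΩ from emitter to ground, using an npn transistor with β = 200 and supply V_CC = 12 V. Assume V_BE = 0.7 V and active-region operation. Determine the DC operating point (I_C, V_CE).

Thevenize the base divider: V_Th = V_CC·R_2/(R_1+R_2) = 12×22/69 = 3.83 V, R_Th = R_1‖R_2 = 15 kΩ.
Base-emitter loop: V_Th = I_B·R_Th + V_BE + (β+1)I_B·R_E, so I_B = (3.83 − 0.7) / (15 + 201×0.68) = 0.0206 mA.
I_C = β·I_B = 200×0.0206 = 4.12 mA, and I_E = (β+1)I_B = 4.14 mA.
V_CE = V_CC − I_C·R_C − I_E·R_E = 12 − 4.12×0.56 − 4.14×0.68 = 6.87 V.
V_CE = 6.87 V > 0.2 V confirms active-region operation.

I_C ≈ 4.1 mA, V_CE ≈ 6.9 V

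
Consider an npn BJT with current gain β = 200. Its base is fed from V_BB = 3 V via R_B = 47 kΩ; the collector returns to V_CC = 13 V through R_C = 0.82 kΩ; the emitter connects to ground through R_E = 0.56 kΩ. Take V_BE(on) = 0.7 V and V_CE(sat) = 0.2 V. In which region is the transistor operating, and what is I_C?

active; I_C ≈ 2.9 mA

Assume active. Base-emitter loop: I_B = (V_BB − V_BE)/(R_B + (β+1)R_E) = (3 − 0.7)/(47 + 201×0.56) = 0.0144 mA.
I_C = β·I_B = 200×0.0144 = 2.88 mA.
V_CE = V_CC − I_C·R_C − I_E·R_E = 13 − 2.88×0.82 − 2.9×0.56 = 9.01 V > V_CE(sat), so the active-region assumption holds.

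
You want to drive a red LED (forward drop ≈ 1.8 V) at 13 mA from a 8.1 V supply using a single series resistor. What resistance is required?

The resistor drops V_S − V_D = 8.1 − 1.8 = 6.3 V at 13 mA.
R = 6.3 V / 13 mA = 0.485 kΩ.

R ≈ 0.48 kΩ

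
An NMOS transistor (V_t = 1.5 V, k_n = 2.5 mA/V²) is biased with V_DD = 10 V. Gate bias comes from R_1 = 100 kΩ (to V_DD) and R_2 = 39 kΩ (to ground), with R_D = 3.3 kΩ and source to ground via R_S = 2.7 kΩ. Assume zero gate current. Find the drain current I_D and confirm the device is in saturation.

V_G = V_DD·R_2/(R_1+R_2) = 10×39/139 = 2.81 V.
Assume saturation: I_D = (k_n/2)(V_GS − V_t)² with V_GS = V_G − I_D·R_S = 2.81 − 2.7·I_D.
Substituting gives 9.11·I_D² − 9.81·I_D + 2.13 = 0, with roots I_D = 0.302 or 0.775 mA.
The root I_D = 0.775 mA gives V_GS = 0.712 V ≤ V_t, so take I_D = 0.302 mA.
Then V_GS = 1.99 V and V_DS = V_DD − I_D(R_D+R_S) = 10 − 0.302×6 = 8.19 V.
Saturation requires V_DS ≥ V_GS − V_t = 0.491 V; 8.19 ≥ 0.491 ✓.

I_D ≈ 0.3 mA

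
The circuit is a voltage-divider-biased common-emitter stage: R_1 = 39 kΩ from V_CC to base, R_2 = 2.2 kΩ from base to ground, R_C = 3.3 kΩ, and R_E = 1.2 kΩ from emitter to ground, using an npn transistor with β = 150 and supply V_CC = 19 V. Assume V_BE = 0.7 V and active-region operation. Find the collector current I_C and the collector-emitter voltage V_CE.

Thevenize the base divider: V_Th = V_CC·R_2/(R_1+R_2) = 19×2.2/41.2 = 1.01 V, R_Th = R_1‖R_2 = 2.08 kΩ.
Base-emitter loop: V_Th = I_B·R_Th + V_BE + (β+1)I_B·R_E, so I_B = (1.01 − 0.7) / (2.08 + 151×1.2) = 0.00172 mA.
I_C = β·I_B = 150×0.00172 = 0.257 mA, and I_E = (β+1)I_B = 0.259 mA.
V_CE = V_CC − I_C·R_C − I_E·R_E = 19 − 0.257×3.3 − 0.259×1.2 = 17.8 V.
V_CE = 17.8 V > 0.2 V confirms active-region operation.

I_C ≈ 0.26 mA, V_CE ≈ 18 V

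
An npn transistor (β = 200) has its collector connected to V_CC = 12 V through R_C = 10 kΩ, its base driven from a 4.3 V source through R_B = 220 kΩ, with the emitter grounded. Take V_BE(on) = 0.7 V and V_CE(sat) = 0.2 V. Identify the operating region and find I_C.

saturation; I_C ≈ 1.2 mA

Assume active: I_B = (4.3 − 0.7)/220 = 0.0164 mA, giving I_C = β·I_B = 3.27 mA.
But then V_CE = 12 − 3.27×10 = -20.7 V < V_CE(sat) = 0.2 V — impossible in the active region.
So the transistor is saturated. With V_CE = 0.2 V, I_C = (V_CC − 0.2)/R_C = 11.8/10 = 1.18 mA.
Check: β·I_B = 3.27 mA > I_C = 1.18 mA, confirming saturation.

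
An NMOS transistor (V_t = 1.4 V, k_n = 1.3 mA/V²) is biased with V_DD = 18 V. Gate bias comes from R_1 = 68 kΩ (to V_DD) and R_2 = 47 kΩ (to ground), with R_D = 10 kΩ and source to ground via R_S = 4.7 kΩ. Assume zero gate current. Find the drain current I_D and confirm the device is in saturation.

I_D ≈ 1 mA

V_G = V_DD·R_2/(R_1+R_2) = 18×47/115 = 7.36 V.
Assume saturation: I_D = (k_n/2)(V_GS − V_t)² with V_GS = V_G − I_D·R_S = 7.36 − 4.7·I_D.
Substituting gives 14.4·I_D² − 37.4·I_D + 23.1 = 0, with roots I_D = 1 or 1.6 mA.
The root I_D = 1.6 mA gives V_GS = -0.17 V ≤ V_t, so take I_D = 1 mA.
Then V_GS = 2.64 V and V_DS = V_DD − I_D(R_D+R_S) = 18 − 1×14.7 = 3.26 V.
Saturation requires V_DS ≥ V_GS − V_t = 1.24 V; 3.26 ≥ 1.24 ✓.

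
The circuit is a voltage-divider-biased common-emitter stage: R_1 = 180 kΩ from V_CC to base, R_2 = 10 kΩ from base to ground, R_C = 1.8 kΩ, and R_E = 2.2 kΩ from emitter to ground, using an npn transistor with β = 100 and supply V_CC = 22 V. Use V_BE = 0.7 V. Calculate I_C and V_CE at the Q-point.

I_C ≈ 0.2 mA, V_CE ≈ 21 V

Thevenize the base divider: V_Th = V_CC·R_2/(R_1+R_2) = 22×10/190 = 1.16 V, R_Th = R_1‖R_2 = 9.47 kΩ.
Base-emitter loop: V_Th = I_B·R_Th + V_BE + (β+1)I_B·R_E, so I_B = (1.16 − 0.7) / (9.47 + 101×2.2) = 0.00198 mA.
I_C = β·I_B = 100×0.00198 = 0.198 mA, and I_E = (β+1)I_B = 0.2 mA.
V_CE = V_CC − I_C·R_C − I_E·R_E = 22 − 0.198×1.8 − 0.2×2.2 = 21.2 V.
V_CE = 21.2 V > 0.2 V confirms active-region operation.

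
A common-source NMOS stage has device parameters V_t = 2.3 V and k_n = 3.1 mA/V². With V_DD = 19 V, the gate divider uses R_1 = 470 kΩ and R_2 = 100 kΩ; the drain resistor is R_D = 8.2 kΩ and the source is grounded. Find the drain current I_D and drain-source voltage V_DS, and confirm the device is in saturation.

V_G = V_DD·R_2/(R_1+R_2) = 19×100/570 = 3.33 V. With the source grounded, V_GS = V_G = 3.33 V.
Assume saturation: I_D = (k_n/2)(V_GS − V_t)² = (3.1/2)×(3.33 − 2.3)² = 1.55×1.03² = 1.66 mA.
V_DS = V_DD − I_D·R_D = 19 − 1.66×8.2 = 5.43 V.
Saturation requires V_DS ≥ V_GS − V_t = 1.03 V; 5.43 ≥ 1.03 ✓.

I_D ≈ 1.7 mA, V_DS ≈ 5.4 V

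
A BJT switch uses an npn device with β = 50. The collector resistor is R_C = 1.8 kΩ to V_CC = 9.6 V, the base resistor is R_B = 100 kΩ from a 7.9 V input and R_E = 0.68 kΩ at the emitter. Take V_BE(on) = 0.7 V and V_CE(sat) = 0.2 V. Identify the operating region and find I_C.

Assume active. Base-emitter loop: I_B = (V_BB − V_BE)/(R_B + (β+1)R_E) = (7.9 − 0.7)/(100 + 51×0.68) = 0.0535 mA.
I_C = β·I_B = 50×0.0535 = 2.67 mA.
V_CE = V_CC − I_C·R_C − I_E·R_E = 9.6 − 2.67×1.8 − 2.73×0.68 = 2.93 V > V_CE(sat), so the active-region assumption holds.

active; I_C ≈ 2.7 mA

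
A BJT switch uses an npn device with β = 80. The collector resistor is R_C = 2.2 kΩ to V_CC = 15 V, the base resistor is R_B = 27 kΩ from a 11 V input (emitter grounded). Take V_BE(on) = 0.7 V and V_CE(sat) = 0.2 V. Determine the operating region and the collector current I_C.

saturation; I_C ≈ 6.7 mA

Assume active: I_B = (11 − 0.7)/27 = 0.381 mA, giving I_C = β·I_B = 30.5 mA.
But then V_CE = 15 − 30.5×2.2 = -52.1 V < V_CE(sat) = 0.2 V — impossible in the active region.
So the transistor is saturated. With V_CE = 0.2 V, I_C = (V_CC − 0.2)/R_C = 14.8/2.2 = 6.73 mA.
Check: β·I_B = 30.5 mA > I_C = 6.73 mA, confirming saturation.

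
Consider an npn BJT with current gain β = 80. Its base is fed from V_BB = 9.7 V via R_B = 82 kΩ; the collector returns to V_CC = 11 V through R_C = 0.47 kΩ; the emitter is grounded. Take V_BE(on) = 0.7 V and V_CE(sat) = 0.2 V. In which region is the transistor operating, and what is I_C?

Assume active. Base-emitter loop: I_B = (V_BB − V_BE)/R_B = (9.7 − 0.7)/82 = 0.11 mA.
I_C = β·I_B = 80×0.11 = 8.78 mA.
V_CE = V_CC − I_C·R_C = 11 − 8.78×0.47 = 6.87 V > V_CE(sat), so the active-region assumption holds.

active; I_C ≈ 8.8 mA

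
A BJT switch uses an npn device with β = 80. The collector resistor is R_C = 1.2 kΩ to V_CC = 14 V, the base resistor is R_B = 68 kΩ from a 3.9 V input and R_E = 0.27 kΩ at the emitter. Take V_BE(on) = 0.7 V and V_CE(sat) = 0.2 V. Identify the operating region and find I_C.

Assume active. Base-emitter loop: I_B = (V_BB − V_BE)/(R_B + (β+1)R_E) = (3.9 − 0.7)/(68 + 81×0.27) = 0.0356 mA.
I_C = β·I_B = 80×0.0356 = 2.85 mA.
V_CE = V_CC − I_C·R_C − I_E·R_E = 14 − 2.85×1.2 − 2.88×0.27 = 9.8 V > V_CE(sat), so the active-region assumption holds.

active; I_C ≈ 2.8 mA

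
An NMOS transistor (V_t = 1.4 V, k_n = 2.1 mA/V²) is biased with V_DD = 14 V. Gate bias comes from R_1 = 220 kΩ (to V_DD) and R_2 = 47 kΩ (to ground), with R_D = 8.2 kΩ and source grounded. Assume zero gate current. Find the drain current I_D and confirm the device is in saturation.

V_G = V_DD·R_2/(R_1+R_2) = 14×47/267 = 2.46 V. With the source grounded, V_GS = V_G = 2.46 V.
Assume saturation: I_D = (k_n/2)(V_GS − V_t)² = (2.1/2)×(2.46 − 1.4)² = 1.05×1.06² = 1.19 mA.
V_DS = V_DD − I_D·R_D = 14 − 1.19×8.2 = 4.24 V.
Saturation requires V_DS ≥ V_GS − V_t = 1.06 V; 4.24 ≥ 1.06 ✓.

I_D ≈ 1.2 mA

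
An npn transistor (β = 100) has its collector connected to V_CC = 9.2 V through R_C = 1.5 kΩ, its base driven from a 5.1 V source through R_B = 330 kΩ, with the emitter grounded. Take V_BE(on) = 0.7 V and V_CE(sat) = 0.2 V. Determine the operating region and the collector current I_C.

active; I_C ≈ 1.3 mA

Assume active. Base-emitter loop: I_B = (V_BB − V_BE)/R_B = (5.1 − 0.7)/330 = 0.0133 mA.
I_C = β·I_B = 100×0.0133 = 1.33 mA.
V_CE = V_CC − I_C·R_C = 9.2 − 1.33×1.5 = 7.2 V > V_CE(sat), so the active-region assumption holds.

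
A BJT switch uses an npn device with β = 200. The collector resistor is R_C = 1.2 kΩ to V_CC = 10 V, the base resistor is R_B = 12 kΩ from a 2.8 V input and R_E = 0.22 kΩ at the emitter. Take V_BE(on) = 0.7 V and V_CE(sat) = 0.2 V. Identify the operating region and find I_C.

saturation; I_C ≈ 6.9 mA

Assume active: I_B = (2.8 − 0.7)/(12 + 201×0.22) = 0.0374 mA, I_C = β·I_B = 7.47 mA.
Then V_CE = 10 − 7.47×1.2 − 7.51×0.22 = -0.617 V < 0.2 V — the active assumption fails.
Re-solve with V_CE = 0.2 V. KCL at the emitter: V_E/R_E = (V_BB−0.7−V_E)/R_B + (V_CC−0.2−V_E)/R_C, giving V_E = 1.53 V.
I_C = (V_CC − 0.2 − V_E)/R_C = (9.8 − 1.53)/1.2 = 6.89 mA.
Check: I_B = (2.1 − 1.53)/12 = 0.0477 mA, and β·I_B = 9.55 mA > I_C, confirming saturation.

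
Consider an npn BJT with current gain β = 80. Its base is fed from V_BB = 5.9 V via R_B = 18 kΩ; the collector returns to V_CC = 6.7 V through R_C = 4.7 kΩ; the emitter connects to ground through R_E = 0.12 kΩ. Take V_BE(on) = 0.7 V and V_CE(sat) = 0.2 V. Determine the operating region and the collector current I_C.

Assume active: I_B = (5.9 − 0.7)/(18 + 81×0.12) = 0.188 mA, I_C = β·I_B = 15 mA.
Then V_CE = 6.7 − 15×4.7 − 15.2×0.12 = -65.7 V < 0.2 V — the active assumption fails.
Re-solve with V_CE = 0.2 V. KCL at the emitter: V_E/R_E = (V_BB−0.7−V_E)/R_B + (V_CC−0.2−V_E)/R_C, giving V_E = 0.194 V.
I_C = (V_CC − 0.2 − V_E)/R_C = (6.5 − 0.194)/4.7 = 1.34 mA.
Check: I_B = (5.2 − 0.194)/18 = 0.278 mA, and β·I_B = 22.2 mA > I_C, confirming saturation.

saturation; I_C ≈ 1.3 mA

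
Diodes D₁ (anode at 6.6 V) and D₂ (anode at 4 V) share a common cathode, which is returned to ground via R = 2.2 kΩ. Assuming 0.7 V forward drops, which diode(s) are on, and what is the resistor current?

Assume both conduct. Then node N would need to be at both 6.6−0.7 = 5.9 V and 4−0.7 = 3.3 V, which is impossible.
Assume only D₁ conducts: V_N = 6.6 − 0.7 = 5.9 V, so I_R = 5.9/2.2 = 2.68 mA.
Check D₂: its anode-to-cathode voltage is 4 − 5.9 = -1.9 V < 0.7 V, so it is off. The assumption is consistent.

Only D₁ conducts; I_R ≈ 2.7 mA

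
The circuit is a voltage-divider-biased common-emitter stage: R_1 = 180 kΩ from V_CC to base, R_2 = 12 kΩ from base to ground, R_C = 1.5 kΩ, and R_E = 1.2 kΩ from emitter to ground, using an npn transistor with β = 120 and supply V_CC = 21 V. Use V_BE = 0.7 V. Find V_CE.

Thevenize the base divider: V_Th = V_CC·R_2/(R_1+R_2) = 21×12/192 = 1.31 V, R_Th = R_1‖R_2 = 11.2 kΩ.
Base-emitter loop: V_Th = I_B·R_Th + V_BE + (β+1)I_B·R_E, so I_B = (1.31 − 0.7) / (11.2 + 121×1.2) = 0.00391 mA.
I_C = β·I_B = 120×0.00391 = 0.47 mA, and I_E = (β+1)I_B = 0.474 mA.
V_CE = V_CC − I_C·R_C − I_E·R_E = 21 − 0.47×1.5 − 0.474×1.2 = 19.7 V.
V_CE = 19.7 V > 0.2 V confirms active-region operation.

V_CE ≈ 20 V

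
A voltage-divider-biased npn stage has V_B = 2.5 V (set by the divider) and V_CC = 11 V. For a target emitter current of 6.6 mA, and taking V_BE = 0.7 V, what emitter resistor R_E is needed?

R_E ≈ 0.27 kΩ

V_E = V_B − V_BE = 2.5 − 0.7 = 1.8 V.
R_E = V_E / I_E = 1.8 / 6.6 = 0.273 kΩ.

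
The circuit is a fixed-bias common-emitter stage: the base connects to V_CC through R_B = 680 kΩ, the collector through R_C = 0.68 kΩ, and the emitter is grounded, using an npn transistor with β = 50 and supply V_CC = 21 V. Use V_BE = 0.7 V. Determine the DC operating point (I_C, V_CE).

I_C ≈ 1.5 mA, V_CE ≈ 20 V

Base loop: V_CC = I_B·R_B + V_BE, so I_B = (21 − 0.7)/680 kΩ = 0.0299 mA.
In the active region I_C = β·I_B = 50 × 0.0299 = 1.49 mA.
Collector loop: V_CE = V_CC − I_C·R_C = 21 − 1.49×0.68 = 20 V.
Since V_CE = 20 V > V_CE(sat) ≈ 0.2 V, the transistor is in the active region as assumed.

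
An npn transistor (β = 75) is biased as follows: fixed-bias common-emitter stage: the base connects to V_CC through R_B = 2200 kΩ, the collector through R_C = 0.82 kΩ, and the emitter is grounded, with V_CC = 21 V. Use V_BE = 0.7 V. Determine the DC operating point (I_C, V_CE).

I_C ≈ 0.69 mA, V_CE ≈ 20 V

Base loop: V_CC = I_B·R_B + V_BE, so I_B = (21 − 0.7)/2200 kΩ = 0.00923 mA.
In the active region I_C = β·I_B = 75 × 0.00923 = 0.692 mA.
Collector loop: V_CE = V_CC − I_C·R_C = 21 − 0.692×0.82 = 20.4 V.
Since V_CE = 20.4 V > V_CE(sat) ≈ 0.2 V, the transistor is in the active region as assumed.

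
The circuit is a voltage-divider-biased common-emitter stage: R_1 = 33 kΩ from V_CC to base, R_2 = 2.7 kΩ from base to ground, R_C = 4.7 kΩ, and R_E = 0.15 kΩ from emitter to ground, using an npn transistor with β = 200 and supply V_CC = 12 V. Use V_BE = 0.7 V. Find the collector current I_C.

Thevenize the base divider: V_Th = V_CC·R_2/(R_1+R_2) = 12×2.7/35.7 = 0.908 V, R_Th = R_1‖R_2 = 2.5 kΩ.
Base-emitter loop: V_Th = I_B·R_Th + V_BE + (β+1)I_B·R_E, so I_B = (0.908 − 0.7) / (2.5 + 201×0.15) = 0.00636 mA.
I_C = β·I_B = 200×0.00636 = 1.27 mA, and I_E = (β+1)I_B = 1.28 mA.
V_CE = V_CC − I_C·R_C − I_E·R_E = 12 − 1.27×4.7 − 1.28×0.15 = 5.83 V.
V_CE = 5.83 V > 0.2 V confirms active-region operation.

I_C ≈ 1.3 mA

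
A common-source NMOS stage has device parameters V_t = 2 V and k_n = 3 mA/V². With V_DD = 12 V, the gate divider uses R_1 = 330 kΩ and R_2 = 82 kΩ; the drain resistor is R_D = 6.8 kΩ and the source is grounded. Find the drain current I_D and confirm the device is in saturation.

I_D ≈ 0.23 mA

V_G = V_DD·R_2/(R_1+R_2) = 12×82/412 = 2.39 V. With the source grounded, V_GS = V_G = 2.39 V.
Assume saturation: I_D = (k_n/2)(V_GS − V_t)² = (3/2)×(2.39 − 2)² = 1.5×0.388² = 0.226 mA.
V_DS = V_DD − I_D·R_D = 12 − 0.226×6.8 = 10.5 V.
Saturation requires V_DS ≥ V_GS − V_t = 0.388 V; 10.5 ≥ 0.388 ✓.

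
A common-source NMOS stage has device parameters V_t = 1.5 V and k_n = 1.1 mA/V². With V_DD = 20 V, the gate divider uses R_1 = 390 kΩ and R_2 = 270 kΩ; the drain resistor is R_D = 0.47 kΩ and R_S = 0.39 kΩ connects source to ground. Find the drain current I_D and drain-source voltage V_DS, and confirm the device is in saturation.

I_D ≈ 7.6 mA, V_DS ≈ 13 V

V_G = V_DD·R_2/(R_1+R_2) = 20×270/660 = 8.18 V.
Assume saturation: I_D = (k_n/2)(V_GS − V_t)² with V_GS = V_G − I_D·R_S = 8.18 − 0.39·I_D.
Substituting gives 0.0837·I_D² − 3.87·I_D + 24.6 = 0, with roots I_D = 7.6 or 38.6 mA.
The root I_D = 38.6 mA gives V_GS = -6.88 V ≤ V_t, so take I_D = 7.6 mA.
Then V_GS = 5.22 V and V_DS = V_DD − I_D(R_D+R_S) = 20 − 7.6×0.86 = 13.5 V.
Saturation requires V_DS ≥ V_GS − V_t = 3.72 V; 13.5 ≥ 3.72 ✓.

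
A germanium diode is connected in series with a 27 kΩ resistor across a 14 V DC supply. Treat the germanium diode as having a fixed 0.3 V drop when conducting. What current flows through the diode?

KVL around the loop: 14 = V_D + I·R = 0.3 + I × 27 kΩ.
So I = (14 − 0.3) / 27 kΩ = 13.7 / 27 = 0.507 mA.

I ≈ 0.51 mA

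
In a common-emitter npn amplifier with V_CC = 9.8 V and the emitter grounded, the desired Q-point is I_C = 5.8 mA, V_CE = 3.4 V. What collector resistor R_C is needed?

R_C ≈ 1.1 kΩ

Collector loop: V_CC = I_C·R_C + V_CE.
R_C = (V_CC − V_CE)/I_C = (9.8 − 3.4)/5.8 = 1.1 kΩ.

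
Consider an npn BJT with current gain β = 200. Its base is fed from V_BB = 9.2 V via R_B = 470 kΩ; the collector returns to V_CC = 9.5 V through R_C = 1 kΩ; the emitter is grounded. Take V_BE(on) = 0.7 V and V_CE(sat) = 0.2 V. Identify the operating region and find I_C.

Assume active. Base-emitter loop: I_B = (V_BB − V_BE)/R_B = (9.2 − 0.7)/470 = 0.0181 mA.
I_C = β·I_B = 200×0.0181 = 3.62 mA.
V_CE = V_CC − I_C·R_C = 9.5 − 3.62×1 = 5.88 V > V_CE(sat), so the active-region assumption holds.

active; I_C ≈ 3.6 mA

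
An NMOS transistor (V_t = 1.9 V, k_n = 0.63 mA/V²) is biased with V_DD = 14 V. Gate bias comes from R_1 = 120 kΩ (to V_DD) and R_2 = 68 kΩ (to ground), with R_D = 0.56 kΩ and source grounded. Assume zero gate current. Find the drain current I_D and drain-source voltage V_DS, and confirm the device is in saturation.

I_D ≈ 3.2 mA, V_DS ≈ 12 V

V_G = V_DD·R_2/(R_1+R_2) = 14×68/188 = 5.06 V. With the source grounded, V_GS = V_G = 5.06 V.
Assume saturation: I_D = (k_n/2)(V_GS − V_t)² = (0.63/2)×(5.06 − 1.9)² = 0.315×3.16² = 3.15 mA.
V_DS = V_DD − I_D·R_D = 14 − 3.15×0.56 = 12.2 V.
Saturation requires V_DS ≥ V_GS − V_t = 3.16 V; 12.2 ≥ 3.16 ✓.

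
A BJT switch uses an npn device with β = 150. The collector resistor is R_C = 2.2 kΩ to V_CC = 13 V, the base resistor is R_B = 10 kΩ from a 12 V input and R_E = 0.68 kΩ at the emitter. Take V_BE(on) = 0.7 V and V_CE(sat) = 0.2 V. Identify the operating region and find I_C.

saturation; I_C ≈ 4.3 mA

Assume active: I_B = (12 − 0.7)/(10 + 151×0.68) = 0.1 mA, I_C = β·I_B = 15 mA.
Then V_CE = 13 − 15×2.2 − 15.1×0.68 = -30.4 V < 0.2 V — the active assumption fails.
Re-solve with V_CE = 0.2 V. KCL at the emitter: V_E/R_E = (V_BB−0.7−V_E)/R_B + (V_CC−0.2−V_E)/R_C, giving V_E = 3.43 V.
I_C = (V_CC − 0.2 − V_E)/R_C = (12.8 − 3.43)/2.2 = 4.26 mA.
Check: I_B = (11.3 − 3.43)/10 = 0.787 mA, and β·I_B = 118 mA > I_C, confirming saturation.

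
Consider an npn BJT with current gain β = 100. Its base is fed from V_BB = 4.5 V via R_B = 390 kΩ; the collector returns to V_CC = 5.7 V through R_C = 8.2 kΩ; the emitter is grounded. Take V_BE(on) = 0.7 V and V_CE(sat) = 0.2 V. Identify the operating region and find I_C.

saturation; I_C ≈ 0.67 mA

Assume active: I_B = (4.5 − 0.7)/390 = 0.00974 mA, giving I_C = β·I_B = 0.974 mA.
But then V_CE = 5.7 − 0.974×8.2 = -2.29 V < V_CE(sat) = 0.2 V — impossible in the active region.
So the transistor is saturated. With V_CE = 0.2 V, I_C = (V_CC − 0.2)/R_C = 5.5/8.2 = 0.671 mA.
Check: β·I_B = 0.974 mA > I_C = 0.671 mA, confirming saturation.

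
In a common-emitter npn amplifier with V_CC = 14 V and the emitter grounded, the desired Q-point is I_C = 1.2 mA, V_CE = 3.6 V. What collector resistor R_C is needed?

R_C ≈ 8.7 kΩ

Collector loop: V_CC = I_C·R_C + V_CE.
R_C = (V_CC − V_CE)/I_C = (14 − 3.6)/1.2 = 8.67 kΩ.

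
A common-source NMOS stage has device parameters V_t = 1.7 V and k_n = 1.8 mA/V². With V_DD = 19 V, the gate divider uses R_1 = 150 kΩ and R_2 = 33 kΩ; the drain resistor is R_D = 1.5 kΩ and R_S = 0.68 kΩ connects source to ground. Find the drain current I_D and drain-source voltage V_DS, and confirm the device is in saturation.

I_D ≈ 0.99 mA, V_DS ≈ 17 V

V_G = V_DD·R_2/(R_1+R_2) = 19×33/183 = 3.43 V.
Assume saturation: I_D = (k_n/2)(V_GS − V_t)² with V_GS = V_G − I_D·R_S = 3.43 − 0.68·I_D.
Substituting gives 0.416·I_D² − 3.11·I_D + 2.68 = 0, with roots I_D = 0.993 or 6.49 mA.
The root I_D = 6.49 mA gives V_GS = -0.985 V ≤ V_t, so take I_D = 0.993 mA.
Then V_GS = 2.75 V and V_DS = V_DD − I_D(R_D+R_S) = 19 − 0.993×2.18 = 16.8 V.
Saturation requires V_DS ≥ V_GS − V_t = 1.05 V; 16.8 ≥ 1.05 ✓.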